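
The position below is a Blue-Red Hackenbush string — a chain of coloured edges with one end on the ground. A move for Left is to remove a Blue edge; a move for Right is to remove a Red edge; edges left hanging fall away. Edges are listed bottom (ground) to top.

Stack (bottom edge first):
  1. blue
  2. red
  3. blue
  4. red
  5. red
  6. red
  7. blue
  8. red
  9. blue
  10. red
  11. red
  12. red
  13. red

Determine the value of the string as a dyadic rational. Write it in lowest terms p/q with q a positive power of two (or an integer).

1 of 13 · b · max L 0 · min R +∞ = 1
2 of 13 · br · max L 0 · min R 1 = 1/2
3 of 13 · brb · max L 1/2 · min R 1 = 3/4
4 of 13 · brbr · max L 1/2 · min R 3/4 = 5/8
5 of 13 · brbrr · max L 1/2 · min R 5/8 = 9/16
6 of 13 · brbrrr · max L 1/2 · min R 9/16 = 17/32
7 of 13 · brbrrrb · max L 17/32 · min R 9/16 = 35/64
8 of 13 · brbrrrbr · max L 17/32 · min R 35/64 = 69/128
9 of 13 · brbrrrbrb · max L 69/128 · min R 35/64 = 139/256
10 of 13 · brbrrrbrbr · max L 69/128 · min R 139/256 = 277/512
11 of 13 · brbrrrbrbrr · max L 69/128 · min R 277/512 = 553/1024
12 of 13 · brbrrrbrbrrr · max L 69/128 · min R 553/1024 = 1105/2048
13 of 13 · brbrrrbrbrrrr · max L 69/128 · min R 1105/2048 = 2209/4096

2209/4096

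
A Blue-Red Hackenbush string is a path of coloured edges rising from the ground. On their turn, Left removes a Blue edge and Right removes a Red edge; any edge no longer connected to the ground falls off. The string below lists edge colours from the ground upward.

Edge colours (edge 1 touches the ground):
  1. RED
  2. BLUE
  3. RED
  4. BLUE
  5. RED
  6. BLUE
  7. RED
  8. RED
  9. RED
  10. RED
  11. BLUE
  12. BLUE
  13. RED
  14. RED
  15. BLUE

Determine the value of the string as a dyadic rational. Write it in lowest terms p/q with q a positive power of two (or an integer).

Prefix values for RED BLUE RED BLUE RED BLUE RED RED RED RED BLUE BLUE RED RED BLUE via {L|R} + simplicity:
1 of 15 · R · max L −∞ · min R 0 ⇒ -1
2 of 15 · RB · max L -1 · min R 0 ⇒ -1/2
3 of 15 · RBR · max L -1 · min R -1/2 ⇒ -3/4
4 of 15 · RBRB · max L -3/4 · min R -1/2 ⇒ -5/8
5 of 15 · RBRBR · max L -3/4 · min R -5/8 ⇒ -11/16
6 of 15 · RBRBRB · max L -11/16 · min R -5/8 ⇒ -21/32
7 of 15 · RBRBRBR · max L -11/16 · min R -21/32 ⇒ -43/64
8 of 15 · RBRBRBRR · max L -11/16 · min R -43/64 ⇒ -87/128
9 of 15 · RBRBRBRRR · max L -11/16 · min R -87/128 ⇒ -175/256
10 of 15 · RBRBRBRRRR · max L -11/16 · min R -175/256 ⇒ -351/512
11 of 15 · RBRBRBRRRRB · max L -351/512 · min R -175/256 ⇒ -701/1024
12 of 15 · RBRBRBRRRRBB · max L -701/1024 · min R -175/256 ⇒ -1401/2048
13 of 15 · RBRBRBRRRRBBR · max L -701/1024 · min R -1401/2048 ⇒ -2803/4096
14 of 15 · RBRBRBRRRRBBRR · max L -701/1024 · min R -2803/4096 ⇒ -5607/8192
15 of 15 · RBRBRBRRRRBBRRB · max L -5607/8192 · min R -2803/4096 ⇒ -11213/16384

-11213/16384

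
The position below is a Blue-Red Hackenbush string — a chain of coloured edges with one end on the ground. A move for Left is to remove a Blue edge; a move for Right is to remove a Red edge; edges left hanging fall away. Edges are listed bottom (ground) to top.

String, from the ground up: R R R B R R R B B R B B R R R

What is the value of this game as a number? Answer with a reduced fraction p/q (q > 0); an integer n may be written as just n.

-11855/4096

g(R) = { · | 0 } => -1
g(RR) = { · | -1, 0 } => -2
g(RRR) = { · | -2, -1, 0 } => -3
g(RRRB) = { -3 | -2, -1, 0 } => -5/2
g(RRRBR) = { -3 | -5/2, -2, -1, 0 } => -11/4
g(RRRBRR) = { -3 | -11/4, -5/2, -2, -1, 0 } => -23/8
g(RRRBRRR) = { -3 | -23/8, -11/4, -5/2, -2, -1, 0 } => -47/16
g(RRRBRRRB) = { -3, -47/16 | -23/8, -11/4, -5/2, -2, -1, 0 } => -93/32
g(RRRBRRRBB) = { -3, -47/16, -93/32 | -23/8, -11/4, -5/2, -2, -1, 0 } => -185/64
g(RRRBRRRBBR) = { -3, -47/16, -93/32 | -185/64, -23/8, -11/4, -5/2, -2, -1, 0 } => -371/128
g(RRRBRRRBBRB) = { -3, -47/16, -93/32, -371/128 | -185/64, -23/8, -11/4, -5/2, -2, -1, 0 } => -741/256
g(RRRBRRRBBRBB) = { -3, -47/16, -93/32, -371/128, -741/256 | -185/64, -23/8, -11/4, -5/2, -2, -1, 0 } => -1481/512
g(RRRBRRRBBRBBR) = { -3, -47/16, -93/32, -371/128, -741/256 | -1481/512, -185/64, -23/8, -11/4, -5/2, -2, -1, 0 } => -2963/1024
g(RRRBRRRBBRBBRR) = { -3, -47/16, -93/32, -371/128, -741/256 | -2963/1024, -1481/512, -185/64, -23/8, -11/4, -5/2, -2, -1, 0 } => -5927/2048
g(RRRBRRRBBRBBRRR) = { -3, -47/16, -93/32, -371/128, -741/256 | -5927/2048, -2963/1024, -1481/512, -185/64, -23/8, -11/4, -5/2, -2, -1, 0 } => -11855/4096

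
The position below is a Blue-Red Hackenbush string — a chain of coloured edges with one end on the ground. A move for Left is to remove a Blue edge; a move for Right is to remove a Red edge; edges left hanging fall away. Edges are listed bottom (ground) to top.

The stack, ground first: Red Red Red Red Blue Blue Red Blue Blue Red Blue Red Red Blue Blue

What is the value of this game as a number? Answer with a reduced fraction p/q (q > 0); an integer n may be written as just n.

step 1: add Red to get R; options L={ ∅ } R={ 0 } → -1
step 2: add Red to get RR; options L={ ∅ } R={ -1 0 } → -2
step 3: add Red to get RRR; options L={ ∅ } R={ -2 -1 0 } → -3
step 4: add Red to get RRRR; options L={ ∅ } R={ -3 -2 -1 0 } → -4
step 5: add Blue to get RRRRB; options L={ -4 } R={ -3 -2 -1 0 } → -7/2
step 6: add Blue to get RRRRBB; options L={ -4 -7/2 } R={ -3 -2 -1 0 } → -13/4
step 7: add Red to get RRRRBBR; options L={ -4 -7/2 } R={ -13/4 -3 -2 -1 0 } → -27/8
step 8: add Blue to get RRRRBBRB; options L={ -4 -7/2 -27/8 } R={ -13/4 -3 -2 -1 0 } → -53/16
step 9: add Blue to get RRRRBBRBB; options L={ -4 -7/2 -27/8 -53/16 } R={ -13/4 -3 -2 -1 0 } → -105/32
step 10: add Red to get RRRRBBRBBR; options L={ -4 -7/2 -27/8 -53/16 } R={ -105/32 -13/4 -3 -2 -1 0 } → -211/64
step 11: add Blue to get RRRRBBRBBRB; options L={ -4 -7/2 -27/8 -53/16 -211/64 } R={ -105/32 -13/4 -3 -2 -1 0 } → -421/128
step 12: add Red to get RRRRBBRBBRBR; options L={ -4 -7/2 -27/8 -53/16 -211/64 } R={ -421/128 -105/32 -13/4 -3 -2 -1 0 } → -843/256
step 13: add Red to get RRRRBBRBBRBRR; options L={ -4 -7/2 -27/8 -53/16 -211/64 } R={ -843/256 -421/128 -105/32 -13/4 -3 -2 -1 0 } → -1687/512
step 14: add Blue to get RRRRBBRBBRBRRB; options L={ -4 -7/2 -27/8 -53/16 -211/64 -1687/512 } R={ -843/256 -421/128 -105/32 -13/4 -3 -2 -1 0 } → -3373/1024
step 15: add Blue to get RRRRBBRBBRBRRBB; options L={ -4 -7/2 -27/8 -53/16 -211/64 -1687/512 -3373/1024 } R={ -843/256 -421/128 -105/32 -13/4 -3 -2 -1 0 } → -6745/2048

-6745/2048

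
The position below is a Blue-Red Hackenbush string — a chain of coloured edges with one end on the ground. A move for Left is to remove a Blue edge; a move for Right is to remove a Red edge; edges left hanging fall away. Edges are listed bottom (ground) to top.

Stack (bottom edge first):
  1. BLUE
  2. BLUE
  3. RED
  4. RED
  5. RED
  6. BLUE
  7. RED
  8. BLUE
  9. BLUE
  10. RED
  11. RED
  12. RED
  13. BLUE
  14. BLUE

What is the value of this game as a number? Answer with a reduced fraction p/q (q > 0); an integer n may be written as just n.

B: Left { 0 }, Right {  } gives simplest 1
BB: Left { 0,1 }, Right {  } gives simplest 2
BBR: Left { 0,1 }, Right { 2 } gives simplest 3/2
BBRR: Left { 0,1 }, Right { 3/2,2 } gives simplest 5/4
BBRRR: Left { 0,1 }, Right { 5/4,3/2,2 } gives simplest 9/8
BBRRRB: Left { 0,1,9/8 }, Right { 5/4,3/2,2 } gives simplest 19/16
BBRRRBR: Left { 0,1,9/8 }, Right { 19/16,5/4,3/2,2 } gives simplest 37/32
BBRRRBRB: Left { 0,1,9/8,37/32 }, Right { 19/16,5/4,3/2,2 } gives simplest 75/64
BBRRRBRBB: Left { 0,1,9/8,37/32,75/64 }, Right { 19/16,5/4,3/2,2 } gives simplest 151/128
BBRRRBRBBR: Left { 0,1,9/8,37/32,75/64 }, Right { 151/128,19/16,5/4,3/2,2 } gives simplest 301/256
BBRRRBRBBRR: Left { 0,1,9/8,37/32,75/64 }, Right { 301/256,151/128,19/16,5/4,3/2,2 } gives simplest 601/512
BBRRRBRBBRRR: Left { 0,1,9/8,37/32,75/64 }, Right { 601/512,301/256,151/128,19/16,5/4,3/2,2 } gives simplest 1201/1024
BBRRRBRBBRRRB: Left { 0,1,9/8,37/32,75/64,1201/1024 }, Right { 601/512,301/256,151/128,19/16,5/4,3/2,2 } gives simplest 2403/2048
BBRRRBRBBRRRBB: Left { 0,1,9/8,37/32,75/64,1201/1024,2403/2048 }, Right { 601/512,301/256,151/128,19/16,5/4,3/2,2 } gives simplest 4807/4096

4807/4096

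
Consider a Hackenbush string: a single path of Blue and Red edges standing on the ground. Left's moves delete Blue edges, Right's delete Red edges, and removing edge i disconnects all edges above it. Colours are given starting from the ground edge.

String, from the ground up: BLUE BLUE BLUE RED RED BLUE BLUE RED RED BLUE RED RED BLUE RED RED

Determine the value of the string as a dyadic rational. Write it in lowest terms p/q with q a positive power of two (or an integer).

value(B) = { 0 | (no moves) } so 1
value(BB) = { 0,1 | (no moves) } so 2
value(BBB) = { 0,1,2 | (no moves) } so 3
value(BBBR) = { 0,1,2 | 3 } so 5/2
value(BBBRR) = { 0,1,2 | 5/2,3 } so 9/4
value(BBBRRB) = { 0,1,2,9/4 | 5/2,3 } so 19/8
value(BBBRRBB) = { 0,1,2,9/4,19/8 | 5/2,3 } so 39/16
value(BBBRRBBR) = { 0,1,2,9/4,19/8 | 39/16,5/2,3 } so 77/32
value(BBBRRBBRR) = { 0,1,2,9/4,19/8 | 77/32,39/16,5/2,3 } so 153/64
value(BBBRRBBRRB) = { 0,1,2,9/4,19/8,153/64 | 77/32,39/16,5/2,3 } so 307/128
value(BBBRRBBRRBR) = { 0,1,2,9/4,19/8,153/64 | 307/128,77/32,39/16,5/2,3 } so 613/256
value(BBBRRBBRRBRR) = { 0,1,2,9/4,19/8,153/64 | 613/256,307/128,77/32,39/16,5/2,3 } so 1225/512
value(BBBRRBBRRBRRB) = { 0,1,2,9/4,19/8,153/64,1225/512 | 613/256,307/128,77/32,39/16,5/2,3 } so 2451/1024
value(BBBRRBBRRBRRBR) = { 0,1,2,9/4,19/8,153/64,1225/512 | 2451/1024,613/256,307/128,77/32,39/16,5/2,3 } so 4901/2048
value(BBBRRBBRRBRRBRR) = { 0,1,2,9/4,19/8,153/64,1225/512 | 4901/2048,2451/1024,613/256,307/128,77/32,39/16,5/2,3 } so 9801/4096

9801/4096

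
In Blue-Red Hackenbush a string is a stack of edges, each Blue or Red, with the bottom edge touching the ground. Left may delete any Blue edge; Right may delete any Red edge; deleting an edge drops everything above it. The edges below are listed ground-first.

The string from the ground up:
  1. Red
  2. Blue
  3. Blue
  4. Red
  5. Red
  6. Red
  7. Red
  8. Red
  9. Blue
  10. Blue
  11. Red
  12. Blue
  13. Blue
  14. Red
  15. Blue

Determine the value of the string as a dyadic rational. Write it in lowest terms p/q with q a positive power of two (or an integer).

step 1: add Red to get R; options L={  } R={ 0 } ⇒ -1
step 2: add Blue to get RB; options L={ -1 } R={ 0 } ⇒ -1/2
step 3: add Blue to get RBB; options L={ -1,-1/2 } R={ 0 } ⇒ -1/4
step 4: add Red to get RBBR; options L={ -1,-1/2 } R={ -1/4,0 } ⇒ -3/8
step 5: add Red to get RBBRR; options L={ -1,-1/2 } R={ -3/8,-1/4,0 } ⇒ -7/16
step 6: add Red to get RBBRRR; options L={ -1,-1/2 } R={ -7/16,-3/8,-1/4,0 } ⇒ -15/32
step 7: add Red to get RBBRRRR; options L={ -1,-1/2 } R={ -15/32,-7/16,-3/8,-1/4,0 } ⇒ -31/64
step 8: add Red to get RBBRRRRR; options L={ -1,-1/2 } R={ -31/64,-15/32,-7/16,-3/8,-1/4,0 } ⇒ -63/128
step 9: add Blue to get RBBRRRRRB; options L={ -1,-1/2,-63/128 } R={ -31/64,-15/32,-7/16,-3/8,-1/4,0 } ⇒ -125/256
step 10: add Blue to get RBBRRRRRBB; options L={ -1,-1/2,-63/128,-125/256 } R={ -31/64,-15/32,-7/16,-3/8,-1/4,0 } ⇒ -249/512
step 11: add Red to get RBBRRRRRBBR; options L={ -1,-1/2,-63/128,-125/256 } R={ -249/512,-31/64,-15/32,-7/16,-3/8,-1/4,0 } ⇒ -499/1024
step 12: add Blue to get RBBRRRRRBBRB; options L={ -1,-1/2,-63/128,-125/256,-499/1024 } R={ -249/512,-31/64,-15/32,-7/16,-3/8,-1/4,0 } ⇒ -997/2048
step 13: add Blue to get RBBRRRRRBBRBB; options L={ -1,-1/2,-63/128,-125/256,-499/1024,-997/2048 } R={ -249/512,-31/64,-15/32,-7/16,-3/8,-1/4,0 } ⇒ -1993/4096
step 14: add Red to get RBBRRRRRBBRBBR; options L={ -1,-1/2,-63/128,-125/256,-499/1024,-997/2048 } R={ -1993/4096,-249/512,-31/64,-15/32,-7/16,-3/8,-1/4,0 } ⇒ -3987/8192
step 15: add Blue to get RBBRRRRRBBRBBRB; options L={ -1,-1/2,-63/128,-125/256,-499/1024,-997/2048,-3987/8192 } R={ -1993/4096,-249/512,-31/64,-15/32,-7/16,-3/8,-1/4,0 } ⇒ -7973/16384

-7973/16384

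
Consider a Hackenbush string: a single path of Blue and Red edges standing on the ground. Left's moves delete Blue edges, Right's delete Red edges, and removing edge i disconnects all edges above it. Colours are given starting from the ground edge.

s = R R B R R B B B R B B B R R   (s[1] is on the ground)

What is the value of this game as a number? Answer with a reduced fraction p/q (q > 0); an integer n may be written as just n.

Prefix values for R R B R R B B B R B B B R R via {L|R} + simplicity:
1 of 14 · R · max L −∞ · min R 0 ⇒ -1
2 of 14 · RR · max L −∞ · min R -1 ⇒ -2
3 of 14 · RRB · max L -2 · min R -1 ⇒ -3/2
4 of 14 · RRBR · max L -2 · min R -3/2 ⇒ -7/4
5 of 14 · RRBRR · max L -2 · min R -7/4 ⇒ -15/8
6 of 14 · RRBRRB · max L -15/8 · min R -7/4 ⇒ -29/16
7 of 14 · RRBRRBB · max L -29/16 · min R -7/4 ⇒ -57/32
8 of 14 · RRBRRBBB · max L -57/32 · min R -7/4 ⇒ -113/64
9 of 14 · RRBRRBBBR · max L -57/32 · min R -113/64 ⇒ -227/128
10 of 14 · RRBRRBBBRB · max L -227/128 · min R -113/64 ⇒ -453/256
11 of 14 · RRBRRBBBRBB · max L -453/256 · min R -113/64 ⇒ -905/512
12 of 14 · RRBRRBBBRBBB · max L -905/512 · min R -113/64 ⇒ -1809/1024
13 of 14 · RRBRRBBBRBBBR · max L -905/512 · min R -1809/1024 ⇒ -3619/2048
14 of 14 · RRBRRBBBRBBBRR · max L -905/512 · min R -3619/2048 ⇒ -7239/4096

-7239/4096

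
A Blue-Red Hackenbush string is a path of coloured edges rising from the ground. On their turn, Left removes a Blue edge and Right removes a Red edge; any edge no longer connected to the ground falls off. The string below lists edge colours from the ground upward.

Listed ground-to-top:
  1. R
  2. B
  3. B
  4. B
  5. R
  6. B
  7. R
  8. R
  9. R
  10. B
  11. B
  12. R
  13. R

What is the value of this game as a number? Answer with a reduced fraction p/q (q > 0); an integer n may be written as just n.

-743/4096

value_1 [R]  L=[·]  R=[0]  — -1
value_2 [RB]  L=[-1]  R=[0]  — -1/2
value_3 [RBB]  L=[-1; -1/2]  R=[0]  — -1/4
value_4 [RBBB]  L=[-1; -1/2; -1/4]  R=[0]  — -1/8
value_5 [RBBBR]  L=[-1; -1/2; -1/4]  R=[-1/8; 0]  — -3/16
value_6 [RBBBRB]  L=[-1; -1/2; -1/4; -3/16]  R=[-1/8; 0]  — -5/32
value_7 [RBBBRBR]  L=[-1; -1/2; -1/4; -3/16]  R=[-5/32; -1/8; 0]  — -11/64
value_8 [RBBBRBRR]  L=[-1; -1/2; -1/4; -3/16]  R=[-11/64; -5/32; -1/8; 0]  — -23/128
value_9 [RBBBRBRRR]  L=[-1; -1/2; -1/4; -3/16]  R=[-23/128; -11/64; -5/32; -1/8; 0]  — -47/256
value_10 [RBBBRBRRRB]  L=[-1; -1/2; -1/4; -3/16; -47/256]  R=[-23/128; -11/64; -5/32; -1/8; 0]  — -93/512
value_11 [RBBBRBRRRBB]  L=[-1; -1/2; -1/4; -3/16; -47/256; -93/512]  R=[-23/128; -11/64; -5/32; -1/8; 0]  — -185/1024
value_12 [RBBBRBRRRBBR]  L=[-1; -1/2; -1/4; -3/16; -47/256; -93/512]  R=[-185/1024; -23/128; -11/64; -5/32; -1/8; 0]  — -371/2048
value_13 [RBBBRBRRRBBRR]  L=[-1; -1/2; -1/4; -3/16; -47/256; -93/512]  R=[-371/2048; -185/1024; -23/128; -11/64; -5/32; -1/8; 0]  — -743/4096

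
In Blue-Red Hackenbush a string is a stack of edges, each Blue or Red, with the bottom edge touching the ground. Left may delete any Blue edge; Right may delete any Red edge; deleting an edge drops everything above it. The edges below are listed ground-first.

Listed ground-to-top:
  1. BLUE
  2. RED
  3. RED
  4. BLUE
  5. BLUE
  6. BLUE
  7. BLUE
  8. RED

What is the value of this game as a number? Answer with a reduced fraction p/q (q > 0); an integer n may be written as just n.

1 of 8 · B · max L 0 · min R +∞ gives 1
2 of 8 · BR · max L 0 · min R 1 gives 1/2
3 of 8 · BRR · max L 0 · min R 1/2 gives 1/4
4 of 8 · BRRB · max L 1/4 · min R 1/2 gives 3/8
5 of 8 · BRRBB · max L 3/8 · min R 1/2 gives 7/16
6 of 8 · BRRBBB · max L 7/16 · min R 1/2 gives 15/32
7 of 8 · BRRBBBB · max L 15/32 · min R 1/2 gives 31/64
8 of 8 · BRRBBBBR · max L 15/32 · min R 31/64 gives 61/128

61/128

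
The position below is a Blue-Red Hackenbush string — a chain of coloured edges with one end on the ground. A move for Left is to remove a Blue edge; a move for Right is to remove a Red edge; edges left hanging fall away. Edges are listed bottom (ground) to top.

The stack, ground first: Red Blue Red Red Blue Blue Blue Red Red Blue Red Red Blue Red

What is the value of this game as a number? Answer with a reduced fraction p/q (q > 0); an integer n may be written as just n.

-6363/8192

value(R) = { — | 0 } => -1
value(RB) = { -1 | 0 } => -1/2
value(RBR) = { -1 | -1/2, 0 } => -3/4
value(RBRR) = { -1 | -3/4, -1/2, 0 } => -7/8
value(RBRRB) = { -1, -7/8 | -3/4, -1/2, 0 } => -13/16
value(RBRRBB) = { -1, -7/8, -13/16 | -3/4, -1/2, 0 } => -25/32
value(RBRRBBB) = { -1, -7/8, -13/16, -25/32 | -3/4, -1/2, 0 } => -49/64
value(RBRRBBBR) = { -1, -7/8, -13/16, -25/32 | -49/64, -3/4, -1/2, 0 } => -99/128
value(RBRRBBBRR) = { -1, -7/8, -13/16, -25/32 | -99/128, -49/64, -3/4, -1/2, 0 } => -199/256
value(RBRRBBBRRB) = { -1, -7/8, -13/16, -25/32, -199/256 | -99/128, -49/64, -3/4, -1/2, 0 } => -397/512
value(RBRRBBBRRBR) = { -1, -7/8, -13/16, -25/32, -199/256 | -397/512, -99/128, -49/64, -3/4, -1/2, 0 } => -795/1024
value(RBRRBBBRRBRR) = { -1, -7/8, -13/16, -25/32, -199/256 | -795/1024, -397/512, -99/128, -49/64, -3/4, -1/2, 0 } => -1591/2048
value(RBRRBBBRRBRRB) = { -1, -7/8, -13/16, -25/32, -199/256, -1591/2048 | -795/1024, -397/512, -99/128, -49/64, -3/4, -1/2, 0 } => -3181/4096
value(RBRRBBBRRBRRBR) = { -1, -7/8, -13/16, -25/32, -199/256, -1591/2048 | -3181/4096, -795/1024, -397/512, -99/128, -49/64, -3/4, -1/2, 0 } => -6363/8192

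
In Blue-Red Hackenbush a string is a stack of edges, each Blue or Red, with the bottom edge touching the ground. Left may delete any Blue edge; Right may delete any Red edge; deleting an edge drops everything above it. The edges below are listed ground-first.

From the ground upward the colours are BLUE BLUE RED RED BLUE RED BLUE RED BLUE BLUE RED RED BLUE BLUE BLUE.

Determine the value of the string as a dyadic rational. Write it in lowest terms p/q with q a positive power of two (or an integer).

edge 1 of 15 (BLUE): { 0 | — } so 1
edge 2 of 15 (BLUE): { 0 1 | — } so 2
edge 3 of 15 (RED): { 0 1 | 2 } so 3/2
edge 4 of 15 (RED): { 0 1 | 3/2 2 } so 5/4
edge 5 of 15 (BLUE): { 0 1 5/4 | 3/2 2 } so 11/8
edge 6 of 15 (RED): { 0 1 5/4 | 11/8 3/2 2 } so 21/16
edge 7 of 15 (BLUE): { 0 1 5/4 21/16 | 11/8 3/2 2 } so 43/32
edge 8 of 15 (RED): { 0 1 5/4 21/16 | 43/32 11/8 3/2 2 } so 85/64
edge 9 of 15 (BLUE): { 0 1 5/4 21/16 85/64 | 43/32 11/8 3/2 2 } so 171/128
edge 10 of 15 (BLUE): { 0 1 5/4 21/16 85/64 171/128 | 43/32 11/8 3/2 2 } so 343/256
edge 11 of 15 (RED): { 0 1 5/4 21/16 85/64 171/128 | 343/256 43/32 11/8 3/2 2 } so 685/512
edge 12 of 15 (RED): { 0 1 5/4 21/16 85/64 171/128 | 685/512 343/256 43/32 11/8 3/2 2 } so 1369/1024
edge 13 of 15 (BLUE): { 0 1 5/4 21/16 85/64 171/128 1369/1024 | 685/512 343/256 43/32 11/8 3/2 2 } so 2739/2048
edge 14 of 15 (BLUE): { 0 1 5/4 21/16 85/64 171/128 1369/1024 2739/2048 | 685/512 343/256 43/32 11/8 3/2 2 } so 5479/4096
edge 15 of 15 (BLUE): { 0 1 5/4 21/16 85/64 171/128 1369/1024 2739/2048 5479/4096 | 685/512 343/256 43/32 11/8 3/2 2 } so 10959/8192

10959/8192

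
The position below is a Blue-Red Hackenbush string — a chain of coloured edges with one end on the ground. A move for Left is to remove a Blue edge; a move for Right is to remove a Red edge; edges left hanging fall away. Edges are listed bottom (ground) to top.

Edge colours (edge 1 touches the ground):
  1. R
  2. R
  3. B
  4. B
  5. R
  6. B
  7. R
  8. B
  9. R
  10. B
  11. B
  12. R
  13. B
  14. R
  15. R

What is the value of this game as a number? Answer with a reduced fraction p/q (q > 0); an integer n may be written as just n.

-10903/8192

Build g(s[:k]) for k = 1..15, string s = R R B B R B R B R B B R B R R.
R: Left {  }, Right { 0 } so simplest -1
RR: Left {  }, Right { -1 0 } so simplest -2
RRB: Left { -2 }, Right { -1 0 } so simplest -3/2
RRBB: Left { -2 -3/2 }, Right { -1 0 } so simplest -5/4
RRBBR: Left { -2 -3/2 }, Right { -5/4 -1 0 } so simplest -11/8
RRBBRB: Left { -2 -3/2 -11/8 }, Right { -5/4 -1 0 } so simplest -21/16
RRBBRBR: Left { -2 -3/2 -11/8 }, Right { -21/16 -5/4 -1 0 } so simplest -43/32
RRBBRBRB: Left { -2 -3/2 -11/8 -43/32 }, Right { -21/16 -5/4 -1 0 } so simplest -85/64
RRBBRBRBR: Left { -2 -3/2 -11/8 -43/32 }, Right { -85/64 -21/16 -5/4 -1 0 } so simplest -171/128
RRBBRBRBRB: Left { -2 -3/2 -11/8 -43/32 -171/128 }, Right { -85/64 -21/16 -5/4 -1 0 } so simplest -341/256
RRBBRBRBRBB: Left { -2 -3/2 -11/8 -43/32 -171/128 -341/256 }, Right { -85/64 -21/16 -5/4 -1 0 } so simplest -681/512
RRBBRBRBRBBR: Left { -2 -3/2 -11/8 -43/32 -171/128 -341/256 }, Right { -681/512 -85/64 -21/16 -5/4 -1 0 } so simplest -1363/1024
RRBBRBRBRBBRB: Left { -2 -3/2 -11/8 -43/32 -171/128 -341/256 -1363/1024 }, Right { -681/512 -85/64 -21/16 -5/4 -1 0 } so simplest -2725/2048
RRBBRBRBRBBRBR: Left { -2 -3/2 -11/8 -43/32 -171/128 -341/256 -1363/1024 }, Right { -2725/2048 -681/512 -85/64 -21/16 -5/4 -1 0 } so simplest -5451/4096
RRBBRBRBRBBRBRR: Left { -2 -3/2 -11/8 -43/32 -171/128 -341/256 -1363/1024 }, Right { -5451/4096 -2725/2048 -681/512 -85/64 -21/16 -5/4 -1 0 } so simplest -10903/8192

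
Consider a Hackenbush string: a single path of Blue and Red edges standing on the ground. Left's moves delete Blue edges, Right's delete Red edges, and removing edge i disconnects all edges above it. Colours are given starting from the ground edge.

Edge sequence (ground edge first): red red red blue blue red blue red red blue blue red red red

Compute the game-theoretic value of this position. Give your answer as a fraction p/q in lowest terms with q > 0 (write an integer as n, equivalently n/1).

-4815/2048

1 of 14 · r · max L −∞ · min R 0 — -1
2 of 14 · rr · max L −∞ · min R -1 — -2
3 of 14 · rrr · max L −∞ · min R -2 — -3
4 of 14 · rrrb · max L -3 · min R -2 — -5/2
5 of 14 · rrrbb · max L -5/2 · min R -2 — -9/4
6 of 14 · rrrbbr · max L -5/2 · min R -9/4 — -19/8
7 of 14 · rrrbbrb · max L -19/8 · min R -9/4 — -37/16
8 of 14 · rrrbbrbr · max L -19/8 · min R -37/16 — -75/32
9 of 14 · rrrbbrbrr · max L -19/8 · min R -75/32 — -151/64
10 of 14 · rrrbbrbrrb · max L -151/64 · min R -75/32 — -301/128
11 of 14 · rrrbbrbrrbb · max L -301/128 · min R -75/32 — -601/256
12 of 14 · rrrbbrbrrbbr · max L -301/128 · min R -601/256 — -1203/512
13 of 14 · rrrbbrbrrbbrr · max L -301/128 · min R -1203/512 — -2407/1024
14 of 14 · rrrbbrbrrbbrrr · max L -301/128 · min R -2407/1024 — -4815/2048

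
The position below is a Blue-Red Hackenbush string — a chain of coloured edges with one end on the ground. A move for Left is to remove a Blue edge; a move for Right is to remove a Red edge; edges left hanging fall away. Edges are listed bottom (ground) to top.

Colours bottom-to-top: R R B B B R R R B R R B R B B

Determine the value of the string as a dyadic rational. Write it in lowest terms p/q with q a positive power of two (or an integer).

R: Left { · }, Right { 0 } ⇒ simplest -1
RR: Left { · }, Right { -1; 0 } ⇒ simplest -2
RRB: Left { -2 }, Right { -1; 0 } ⇒ simplest -3/2
RRBB: Left { -2; -3/2 }, Right { -1; 0 } ⇒ simplest -5/4
RRBBB: Left { -2; -3/2; -5/4 }, Right { -1; 0 } ⇒ simplest -9/8
RRBBBR: Left { -2; -3/2; -5/4 }, Right { -9/8; -1; 0 } ⇒ simplest -19/16
RRBBBRR: Left { -2; -3/2; -5/4 }, Right { -19/16; -9/8; -1; 0 } ⇒ simplest -39/32
RRBBBRRR: Left { -2; -3/2; -5/4 }, Right { -39/32; -19/16; -9/8; -1; 0 } ⇒ simplest -79/64
RRBBBRRRB: Left { -2; -3/2; -5/4; -79/64 }, Right { -39/32; -19/16; -9/8; -1; 0 } ⇒ simplest -157/128
RRBBBRRRBR: Left { -2; -3/2; -5/4; -79/64 }, Right { -157/128; -39/32; -19/16; -9/8; -1; 0 } ⇒ simplest -315/256
RRBBBRRRBRR: Left { -2; -3/2; -5/4; -79/64 }, Right { -315/256; -157/128; -39/32; -19/16; -9/8; -1; 0 } ⇒ simplest -631/512
RRBBBRRRBRRB: Left { -2; -3/2; -5/4; -79/64; -631/512 }, Right { -315/256; -157/128; -39/32; -19/16; -9/8; -1; 0 } ⇒ simplest -1261/1024
RRBBBRRRBRRBR: Left { -2; -3/2; -5/4; -79/64; -631/512 }, Right { -1261/1024; -315/256; -157/128; -39/32; -19/16; -9/8; -1; 0 } ⇒ simplest -2523/2048
RRBBBRRRBRRBRB: Left { -2; -3/2; -5/4; -79/64; -631/512; -2523/2048 }, Right { -1261/1024; -315/256; -157/128; -39/32; -19/16; -9/8; -1; 0 } ⇒ simplest -5045/4096
RRBBBRRRBRRBRBB: Left { -2; -3/2; -5/4; -79/64; -631/512; -2523/2048; -5045/4096 }, Right { -1261/1024; -315/256; -157/128; -39/32; -19/16; -9/8; -1; 0 } ⇒ simplest -10089/8192

-10089/8192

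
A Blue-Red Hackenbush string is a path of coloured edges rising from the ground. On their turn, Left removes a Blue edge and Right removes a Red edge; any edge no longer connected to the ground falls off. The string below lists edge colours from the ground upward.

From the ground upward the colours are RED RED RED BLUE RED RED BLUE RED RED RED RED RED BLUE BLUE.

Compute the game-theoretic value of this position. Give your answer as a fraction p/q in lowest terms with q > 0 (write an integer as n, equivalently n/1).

-5881/2048

Prefix values for RED RED RED BLUE RED RED BLUE RED RED RED RED RED BLUE BLUE via {L|R} + simplicity:
val(R) = { · | 0 } so -1
val(RR) = { · | -1; 0 } so -2
val(RRR) = { · | -2; -1; 0 } so -3
val(RRRB) = { -3 | -2; -1; 0 } so -5/2
val(RRRBR) = { -3 | -5/2; -2; -1; 0 } so -11/4
val(RRRBRR) = { -3 | -11/4; -5/2; -2; -1; 0 } so -23/8
val(RRRBRRB) = { -3; -23/8 | -11/4; -5/2; -2; -1; 0 } so -45/16
val(RRRBRRBR) = { -3; -23/8 | -45/16; -11/4; -5/2; -2; -1; 0 } so -91/32
val(RRRBRRBRR) = { -3; -23/8 | -91/32; -45/16; -11/4; -5/2; -2; -1; 0 } so -183/64
val(RRRBRRBRRR) = { -3; -23/8 | -183/64; -91/32; -45/16; -11/4; -5/2; -2; -1; 0 } so -367/128
val(RRRBRRBRRRR) = { -3; -23/8 | -367/128; -183/64; -91/32; -45/16; -11/4; -5/2; -2; -1; 0 } so -735/256
val(RRRBRRBRRRRR) = { -3; -23/8 | -735/256; -367/128; -183/64; -91/32; -45/16; -11/4; -5/2; -2; -1; 0 } so -1471/512
val(RRRBRRBRRRRRB) = { -3; -23/8; -1471/512 | -735/256; -367/128; -183/64; -91/32; -45/16; -11/4; -5/2; -2; -1; 0 } so -2941/1024
val(RRRBRRBRRRRRBB) = { -3; -23/8; -1471/512; -2941/1024 | -735/256; -367/128; -183/64; -91/32; -45/16; -11/4; -5/2; -2; -1; 0 } so -5881/2048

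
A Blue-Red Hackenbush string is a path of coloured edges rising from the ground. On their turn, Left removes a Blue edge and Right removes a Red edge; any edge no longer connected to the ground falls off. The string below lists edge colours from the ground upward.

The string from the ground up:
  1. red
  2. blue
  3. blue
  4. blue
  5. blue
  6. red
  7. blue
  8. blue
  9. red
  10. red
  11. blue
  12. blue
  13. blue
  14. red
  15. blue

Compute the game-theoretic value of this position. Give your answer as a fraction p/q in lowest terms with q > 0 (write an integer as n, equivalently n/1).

-1221/16384

Prefix values for red blue blue blue blue red blue blue red red blue blue blue red blue via {L|R} + simplicity:
r: Left { — }, Right { 0 } => simplest -1
rb: Left { -1 }, Right { 0 } => simplest -1/2
rbb: Left { -1, -1/2 }, Right { 0 } => simplest -1/4
rbbb: Left { -1, -1/2, -1/4 }, Right { 0 } => simplest -1/8
rbbbb: Left { -1, -1/2, -1/4, -1/8 }, Right { 0 } => simplest -1/16
rbbbbr: Left { -1, -1/2, -1/4, -1/8 }, Right { -1/16, 0 } => simplest -3/32
rbbbbrb: Left { -1, -1/2, -1/4, -1/8, -3/32 }, Right { -1/16, 0 } => simplest -5/64
rbbbbrbb: Left { -1, -1/2, -1/4, -1/8, -3/32, -5/64 }, Right { -1/16, 0 } => simplest -9/128
rbbbbrbbr: Left { -1, -1/2, -1/4, -1/8, -3/32, -5/64 }, Right { -9/128, -1/16, 0 } => simplest -19/256
rbbbbrbbrr: Left { -1, -1/2, -1/4, -1/8, -3/32, -5/64 }, Right { -19/256, -9/128, -1/16, 0 } => simplest -39/512
rbbbbrbbrrb: Left { -1, -1/2, -1/4, -1/8, -3/32, -5/64, -39/512 }, Right { -19/256, -9/128, -1/16, 0 } => simplest -77/1024
rbbbbrbbrrbb: Left { -1, -1/2, -1/4, -1/8, -3/32, -5/64, -39/512, -77/1024 }, Right { -19/256, -9/128, -1/16, 0 } => simplest -153/2048
rbbbbrbbrrbbb: Left { -1, -1/2, -1/4, -1/8, -3/32, -5/64, -39/512, -77/1024, -153/2048 }, Right { -19/256, -9/128, -1/16, 0 } => simplest -305/4096
rbbbbrbbrrbbbr: Left { -1, -1/2, -1/4, -1/8, -3/32, -5/64, -39/512, -77/1024, -153/2048 }, Right { -305/4096, -19/256, -9/128, -1/16, 0 } => simplest -611/8192
rbbbbrbbrrbbbrb: Left { -1, -1/2, -1/4, -1/8, -3/32, -5/64, -39/512, -77/1024, -153/2048, -611/8192 }, Right { -305/4096, -19/256, -9/128, -1/16, 0 } => simplest -1221/16384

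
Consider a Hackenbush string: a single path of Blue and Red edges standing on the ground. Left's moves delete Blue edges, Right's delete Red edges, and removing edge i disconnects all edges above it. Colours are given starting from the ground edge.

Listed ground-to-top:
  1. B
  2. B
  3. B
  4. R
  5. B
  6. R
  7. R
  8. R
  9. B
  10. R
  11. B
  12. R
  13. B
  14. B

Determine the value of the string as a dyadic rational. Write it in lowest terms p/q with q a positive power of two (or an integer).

Build v(s[:k]) for k = 1..14, string s = B B B R B R R R B R B R B B.
edge 1 of 14 (B): { 0 | (no moves) } so 1
edge 2 of 14 (B): { 0 1 | (no moves) } so 2
edge 3 of 14 (B): { 0 1 2 | (no moves) } so 3
edge 4 of 14 (R): { 0 1 2 | 3 } so 5/2
edge 5 of 14 (B): { 0 1 2 5/2 | 3 } so 11/4
edge 6 of 14 (R): { 0 1 2 5/2 | 11/4 3 } so 21/8
edge 7 of 14 (R): { 0 1 2 5/2 | 21/8 11/4 3 } so 41/16
edge 8 of 14 (R): { 0 1 2 5/2 | 41/16 21/8 11/4 3 } so 81/32
edge 9 of 14 (B): { 0 1 2 5/2 81/32 | 41/16 21/8 11/4 3 } so 163/64
edge 10 of 14 (R): { 0 1 2 5/2 81/32 | 163/64 41/16 21/8 11/4 3 } so 325/128
edge 11 of 14 (B): { 0 1 2 5/2 81/32 325/128 | 163/64 41/16 21/8 11/4 3 } so 651/256
edge 12 of 14 (R): { 0 1 2 5/2 81/32 325/128 | 651/256 163/64 41/16 21/8 11/4 3 } so 1301/512
edge 13 of 14 (B): { 0 1 2 5/2 81/32 325/128 1301/512 | 651/256 163/64 41/16 21/8 11/4 3 } so 2603/1024
edge 14 of 14 (B): { 0 1 2 5/2 81/32 325/128 1301/512 2603/1024 | 651/256 163/64 41/16 21/8 11/4 3 } so 5207/2048

5207/2048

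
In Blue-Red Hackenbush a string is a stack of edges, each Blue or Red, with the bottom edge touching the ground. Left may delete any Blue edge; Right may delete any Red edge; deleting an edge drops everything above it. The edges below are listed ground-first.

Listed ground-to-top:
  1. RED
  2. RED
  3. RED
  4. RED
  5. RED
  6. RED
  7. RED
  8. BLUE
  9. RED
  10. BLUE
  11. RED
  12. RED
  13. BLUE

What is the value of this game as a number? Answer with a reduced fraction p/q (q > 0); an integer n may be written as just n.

-429/64

g_1 [R]  L=[·]  R=[0]  => -1
g_2 [RR]  L=[·]  R=[-1, 0]  => -2
g_3 [RRR]  L=[·]  R=[-2, -1, 0]  => -3
g_4 [RRRR]  L=[·]  R=[-3, -2, -1, 0]  => -4
g_5 [RRRRR]  L=[·]  R=[-4, -3, -2, -1, 0]  => -5
g_6 [RRRRRR]  L=[·]  R=[-5, -4, -3, -2, -1, 0]  => -6
g_7 [RRRRRRR]  L=[·]  R=[-6, -5, -4, -3, -2, -1, 0]  => -7
g_8 [RRRRRRRB]  L=[-7]  R=[-6, -5, -4, -3, -2, -1, 0]  => -13/2
g_9 [RRRRRRRBR]  L=[-7]  R=[-13/2, -6, -5, -4, -3, -2, -1, 0]  => -27/4
g_10 [RRRRRRRBRB]  L=[-7, -27/4]  R=[-13/2, -6, -5, -4, -3, -2, -1, 0]  => -53/8
g_11 [RRRRRRRBRBR]  L=[-7, -27/4]  R=[-53/8, -13/2, -6, -5, -4, -3, -2, -1, 0]  => -107/16
g_12 [RRRRRRRBRBRR]  L=[-7, -27/4]  R=[-107/16, -53/8, -13/2, -6, -5, -4, -3, -2, -1, 0]  => -215/32
g_13 [RRRRRRRBRBRRB]  L=[-7, -27/4, -215/32]  R=[-107/16, -53/8, -13/2, -6, -5, -4, -3, -2, -1, 0]  => -429/64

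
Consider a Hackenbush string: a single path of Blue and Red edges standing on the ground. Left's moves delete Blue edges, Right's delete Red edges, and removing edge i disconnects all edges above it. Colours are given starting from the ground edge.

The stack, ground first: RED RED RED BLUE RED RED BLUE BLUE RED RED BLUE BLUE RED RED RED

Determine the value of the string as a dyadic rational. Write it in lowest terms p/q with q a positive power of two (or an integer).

Build G(s[:k]) for k = 1..15, string s = RED RED RED BLUE RED RED BLUE BLUE RED RED BLUE BLUE RED RED RED.
edge 1 of 15 (RED): { ∅ | 0 } — -1
edge 2 of 15 (RED): { ∅ | -1,0 } — -2
edge 3 of 15 (RED): { ∅ | -2,-1,0 } — -3
edge 4 of 15 (BLUE): { -3 | -2,-1,0 } — -5/2
edge 5 of 15 (RED): { -3 | -5/2,-2,-1,0 } — -11/4
edge 6 of 15 (RED): { -3 | -11/4,-5/2,-2,-1,0 } — -23/8
edge 7 of 15 (BLUE): { -3,-23/8 | -11/4,-5/2,-2,-1,0 } — -45/16
edge 8 of 15 (BLUE): { -3,-23/8,-45/16 | -11/4,-5/2,-2,-1,0 } — -89/32
edge 9 of 15 (RED): { -3,-23/8,-45/16 | -89/32,-11/4,-5/2,-2,-1,0 } — -179/64
edge 10 of 15 (RED): { -3,-23/8,-45/16 | -179/64,-89/32,-11/4,-5/2,-2,-1,0 } — -359/128
edge 11 of 15 (BLUE): { -3,-23/8,-45/16,-359/128 | -179/64,-89/32,-11/4,-5/2,-2,-1,0 } — -717/256
edge 12 of 15 (BLUE): { -3,-23/8,-45/16,-359/128,-717/256 | -179/64,-89/32,-11/4,-5/2,-2,-1,0 } — -1433/512
edge 13 of 15 (RED): { -3,-23/8,-45/16,-359/128,-717/256 | -1433/512,-179/64,-89/32,-11/4,-5/2,-2,-1,0 } — -2867/1024
edge 14 of 15 (RED): { -3,-23/8,-45/16,-359/128,-717/256 | -2867/1024,-1433/512,-179/64,-89/32,-11/4,-5/2,-2,-1,0 } — -5735/2048
edge 15 of 15 (RED): { -3,-23/8,-45/16,-359/128,-717/256 | -5735/2048,-2867/1024,-1433/512,-179/64,-89/32,-11/4,-5/2,-2,-1,0 } — -11471/4096

-11471/4096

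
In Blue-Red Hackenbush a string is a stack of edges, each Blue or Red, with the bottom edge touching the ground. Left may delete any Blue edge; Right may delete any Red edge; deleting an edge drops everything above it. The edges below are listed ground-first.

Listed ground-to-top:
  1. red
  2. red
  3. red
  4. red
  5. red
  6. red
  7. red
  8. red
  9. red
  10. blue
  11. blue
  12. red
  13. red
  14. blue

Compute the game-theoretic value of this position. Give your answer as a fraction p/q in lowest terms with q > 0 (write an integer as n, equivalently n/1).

Build g(s[:k]) for k = 1..14, string s = red red red red red red red red red blue blue red red blue.
g(r) = { · | 0 } gives -1
g(rr) = { · | -1,0 } gives -2
g(rrr) = { · | -2,-1,0 } gives -3
g(rrrr) = { · | -3,-2,-1,0 } gives -4
g(rrrrr) = { · | -4,-3,-2,-1,0 } gives -5
g(rrrrrr) = { · | -5,-4,-3,-2,-1,0 } gives -6
g(rrrrrrr) = { · | -6,-5,-4,-3,-2,-1,0 } gives -7
g(rrrrrrrr) = { · | -7,-6,-5,-4,-3,-2,-1,0 } gives -8
g(rrrrrrrrr) = { · | -8,-7,-6,-5,-4,-3,-2,-1,0 } gives -9
g(rrrrrrrrrb) = { -9 | -8,-7,-6,-5,-4,-3,-2,-1,0 } gives -17/2
g(rrrrrrrrrbb) = { -9,-17/2 | -8,-7,-6,-5,-4,-3,-2,-1,0 } gives -33/4
g(rrrrrrrrrbbr) = { -9,-17/2 | -33/4,-8,-7,-6,-5,-4,-3,-2,-1,0 } gives -67/8
g(rrrrrrrrrbbrr) = { -9,-17/2 | -67/8,-33/4,-8,-7,-6,-5,-4,-3,-2,-1,0 } gives -135/16
g(rrrrrrrrrbbrrb) = { -9,-17/2,-135/16 | -67/8,-33/4,-8,-7,-6,-5,-4,-3,-2,-1,0 } gives -269/32

-269/32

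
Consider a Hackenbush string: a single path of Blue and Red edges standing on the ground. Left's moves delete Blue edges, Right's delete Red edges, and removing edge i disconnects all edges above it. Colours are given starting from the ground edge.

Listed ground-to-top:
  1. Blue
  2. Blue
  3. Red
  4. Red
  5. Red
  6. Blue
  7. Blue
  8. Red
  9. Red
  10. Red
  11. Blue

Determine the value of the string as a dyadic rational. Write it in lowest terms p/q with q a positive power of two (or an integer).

Build g(s[:k]) for k = 1..11, string s = Blue Blue Red Red Red Blue Blue Red Red Red Blue.
B: Left { 0 }, Right { — } ⇒ simplest 1
BB: Left { 0; 1 }, Right { — } ⇒ simplest 2
BBR: Left { 0; 1 }, Right { 2 } ⇒ simplest 3/2
BBRR: Left { 0; 1 }, Right { 3/2; 2 } ⇒ simplest 5/4
BBRRR: Left { 0; 1 }, Right { 5/4; 3/2; 2 } ⇒ simplest 9/8
BBRRRB: Left { 0; 1; 9/8 }, Right { 5/4; 3/2; 2 } ⇒ simplest 19/16
BBRRRBB: Left { 0; 1; 9/8; 19/16 }, Right { 5/4; 3/2; 2 } ⇒ simplest 39/32
BBRRRBBR: Left { 0; 1; 9/8; 19/16 }, Right { 39/32; 5/4; 3/2; 2 } ⇒ simplest 77/64
BBRRRBBRR: Left { 0; 1; 9/8; 19/16 }, Right { 77/64; 39/32; 5/4; 3/2; 2 } ⇒ simplest 153/128
BBRRRBBRRR: Left { 0; 1; 9/8; 19/16 }, Right { 153/128; 77/64; 39/32; 5/4; 3/2; 2 } ⇒ simplest 305/256
BBRRRBBRRRB: Left { 0; 1; 9/8; 19/16; 305/256 }, Right { 153/128; 77/64; 39/32; 5/4; 3/2; 2 } ⇒ simplest 611/512

611/512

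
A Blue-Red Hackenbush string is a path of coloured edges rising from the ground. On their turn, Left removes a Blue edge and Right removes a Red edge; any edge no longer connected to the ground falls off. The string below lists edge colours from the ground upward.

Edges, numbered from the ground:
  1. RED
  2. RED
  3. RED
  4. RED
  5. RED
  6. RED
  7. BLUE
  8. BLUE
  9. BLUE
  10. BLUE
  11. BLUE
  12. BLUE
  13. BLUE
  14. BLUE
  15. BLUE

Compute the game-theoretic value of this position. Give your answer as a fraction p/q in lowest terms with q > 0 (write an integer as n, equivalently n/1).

Build value(s[:k]) for k = 1..15, string s = RED RED RED RED RED RED BLUE BLUE BLUE BLUE BLUE BLUE BLUE BLUE BLUE.
1 of 15 · R · max L −∞ · min R 0 → -1
2 of 15 · RR · max L −∞ · min R -1 → -2
3 of 15 · RRR · max L −∞ · min R -2 → -3
4 of 15 · RRRR · max L −∞ · min R -3 → -4
5 of 15 · RRRRR · max L −∞ · min R -4 → -5
6 of 15 · RRRRRR · max L −∞ · min R -5 → -6
7 of 15 · RRRRRRB · max L -6 · min R -5 → -11/2
8 of 15 · RRRRRRBB · max L -11/2 · min R -5 → -21/4
9 of 15 · RRRRRRBBB · max L -21/4 · min R -5 → -41/8
10 of 15 · RRRRRRBBBB · max L -41/8 · min R -5 → -81/16
11 of 15 · RRRRRRBBBBB · max L -81/16 · min R -5 → -161/32
12 of 15 · RRRRRRBBBBBB · max L -161/32 · min R -5 → -321/64
13 of 15 · RRRRRRBBBBBBB · max L -321/64 · min R -5 → -641/128
14 of 15 · RRRRRRBBBBBBBB · max L -641/128 · min R -5 → -1281/256
15 of 15 · RRRRRRBBBBBBBBB · max L -1281/256 · min R -5 → -2561/512

-2561/512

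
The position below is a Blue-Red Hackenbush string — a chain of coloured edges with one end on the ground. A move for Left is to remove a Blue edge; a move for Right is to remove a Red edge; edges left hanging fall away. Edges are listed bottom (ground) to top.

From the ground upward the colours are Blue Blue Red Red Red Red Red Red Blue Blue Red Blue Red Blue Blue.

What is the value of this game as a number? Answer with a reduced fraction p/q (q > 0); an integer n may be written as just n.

8407/8192

step 1: add Blue to get B; options L={ 0 } R={  } = 1
step 2: add Blue to get BB; options L={ 0, 1 } R={  } = 2
step 3: add Red to get BBR; options L={ 0, 1 } R={ 2 } = 3/2
step 4: add Red to get BBRR; options L={ 0, 1 } R={ 3/2, 2 } = 5/4
step 5: add Red to get BBRRR; options L={ 0, 1 } R={ 5/4, 3/2, 2 } = 9/8
step 6: add Red to get BBRRRR; options L={ 0, 1 } R={ 9/8, 5/4, 3/2, 2 } = 17/16
step 7: add Red to get BBRRRRR; options L={ 0, 1 } R={ 17/16, 9/8, 5/4, 3/2, 2 } = 33/32
step 8: add Red to get BBRRRRRR; options L={ 0, 1 } R={ 33/32, 17/16, 9/8, 5/4, 3/2, 2 } = 65/64
step 9: add Blue to get BBRRRRRRB; options L={ 0, 1, 65/64 } R={ 33/32, 17/16, 9/8, 5/4, 3/2, 2 } = 131/128
step 10: add Blue to get BBRRRRRRBB; options L={ 0, 1, 65/64, 131/128 } R={ 33/32, 17/16, 9/8, 5/4, 3/2, 2 } = 263/256
step 11: add Red to get BBRRRRRRBBR; options L={ 0, 1, 65/64, 131/128 } R={ 263/256, 33/32, 17/16, 9/8, 5/4, 3/2, 2 } = 525/512
step 12: add Blue to get BBRRRRRRBBRB; options L={ 0, 1, 65/64, 131/128, 525/512 } R={ 263/256, 33/32, 17/16, 9/8, 5/4, 3/2, 2 } = 1051/1024
step 13: add Red to get BBRRRRRRBBRBR; options L={ 0, 1, 65/64, 131/128, 525/512 } R={ 1051/1024, 263/256, 33/32, 17/16, 9/8, 5/4, 3/2, 2 } = 2101/2048
step 14: add Blue to get BBRRRRRRBBRBRB; options L={ 0, 1, 65/64, 131/128, 525/512, 2101/2048 } R={ 1051/1024, 263/256, 33/32, 17/16, 9/8, 5/4, 3/2, 2 } = 4203/4096
step 15: add Blue to get BBRRRRRRBBRBRBB; options L={ 0, 1, 65/64, 131/128, 525/512, 2101/2048, 4203/4096 } R={ 1051/1024, 263/256, 33/32, 17/16, 9/8, 5/4, 3/2, 2 } = 8407/8192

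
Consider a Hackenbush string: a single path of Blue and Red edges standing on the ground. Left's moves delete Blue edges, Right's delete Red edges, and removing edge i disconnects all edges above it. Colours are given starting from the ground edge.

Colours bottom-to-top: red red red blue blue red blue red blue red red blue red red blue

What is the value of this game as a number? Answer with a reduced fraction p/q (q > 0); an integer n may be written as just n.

1 of 15 · r · max L −∞ · min R 0 -> -1
2 of 15 · rr · max L −∞ · min R -1 -> -2
3 of 15 · rrr · max L −∞ · min R -2 -> -3
4 of 15 · rrrb · max L -3 · min R -2 -> -5/2
5 of 15 · rrrbb · max L -5/2 · min R -2 -> -9/4
6 of 15 · rrrbbr · max L -5/2 · min R -9/4 -> -19/8
7 of 15 · rrrbbrb · max L -19/8 · min R -9/4 -> -37/16
8 of 15 · rrrbbrbr · max L -19/8 · min R -37/16 -> -75/32
9 of 15 · rrrbbrbrb · max L -75/32 · min R -37/16 -> -149/64
10 of 15 · rrrbbrbrbr · max L -75/32 · min R -149/64 -> -299/128
11 of 15 · rrrbbrbrbrr · max L -75/32 · min R -299/128 -> -599/256
12 of 15 · rrrbbrbrbrrb · max L -599/256 · min R -299/128 -> -1197/512
13 of 15 · rrrbbrbrbrrbr · max L -599/256 · min R -1197/512 -> -2395/1024
14 of 15 · rrrbbrbrbrrbrr · max L -599/256 · min R -2395/1024 -> -4791/2048
15 of 15 · rrrbbrbrbrrbrrb · max L -4791/2048 · min R -2395/1024 -> -9581/4096

-9581/4096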